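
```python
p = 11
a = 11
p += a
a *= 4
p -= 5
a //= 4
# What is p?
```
Trace:
  p=11
  p=11, a=11
  p=22, a=11
  p=22, a=44
  p=17, a=44
  p=17, a=11

Final answer: 17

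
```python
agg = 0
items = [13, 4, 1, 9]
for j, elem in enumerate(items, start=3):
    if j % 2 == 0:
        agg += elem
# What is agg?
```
Trace:
  agg=0
  agg=0, j=3, elem=13
  agg=4, j=4, elem=4
  agg=4, j=5, elem=1
  agg=13, j=6, elem=9

Final answer: 13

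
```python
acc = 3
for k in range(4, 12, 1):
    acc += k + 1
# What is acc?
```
Trace:
  acc=3
  acc=8, k=4
  acc=14, k=5
  acc=21, k=6
  acc=29, k=7
  acc=38, k=8
  acc=48, k=9
  acc=59, k=10
  acc=71, k=11

Final answer: 71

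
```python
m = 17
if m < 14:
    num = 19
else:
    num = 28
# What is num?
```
Trace:
  m=17
  m=17, num=28

Final answer: 28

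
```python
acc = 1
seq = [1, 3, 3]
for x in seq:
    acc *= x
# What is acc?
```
Trace:
  acc=1
  acc=1, x=1
  acc=3, x=3
  acc=9, x=3

Final answer: 9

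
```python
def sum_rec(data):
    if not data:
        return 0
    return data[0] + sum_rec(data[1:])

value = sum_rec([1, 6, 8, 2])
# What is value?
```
Call trace:
sum_rec(data=[1, 6, 8, 2])
  sum_rec(data=[6, 8, 2])
    sum_rec(data=[8, 2])
      sum_rec(data=[2])
        sum_rec(data=[])
        -> return 0
      -> return 2
    -> return 10
  -> return 16
-> return 17

Final answer: 17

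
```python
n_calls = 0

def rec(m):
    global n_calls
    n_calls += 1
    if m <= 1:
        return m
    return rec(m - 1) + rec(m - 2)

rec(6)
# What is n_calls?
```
Call trace (a repeated sub-call is expanded the first time; later identical calls just restate its return value):
rec(m=6)
  rec(m=5)
    rec(m=4)
      rec(m=3)
        rec(m=2)
          rec(m=1)
          -> return 1
          rec(m=0)
          -> return 0
        -> return 1
        rec(m=1)
        -> return 1
      -> return 2
      rec(m=2) -> return 1  (same call as traced above)
    -> return 3
    rec(m=3) -> return 2  (same call as traced above)
  -> return 5
  rec(m=4) -> return 3  (same call as traced above)
-> return 8

n_calls is incremented once per call, so count the calls in each subtree. Let C(m) = number of calls made by rec(m).
C(0) = C(1) = 1 (base case, no recursion); C(m) = 1 + C(m - 1) + C(m - 2) otherwise.
C(2) = 1 + C(1) + C(0) = 1 + 1 + 1 = 3
C(3) = 1 + C(2) + C(1) = 1 + 3 + 1 = 5
C(4) = 1 + C(3) + C(2) = 1 + 5 + 3 = 9
C(5) = 1 + C(4) + C(3) = 1 + 9 + 5 = 15
C(6) = 1 + C(5) + C(4) = 1 + 15 + 9 = 25
n_calls = C(6) = 25

Final answer: 25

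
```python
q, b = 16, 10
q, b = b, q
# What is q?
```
Trace:
  q=16, b=10
  q=10, b=16

Final answer: 10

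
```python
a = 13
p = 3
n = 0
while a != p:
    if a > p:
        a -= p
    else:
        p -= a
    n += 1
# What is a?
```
Trace:
  a=13
  a=13, p=3
  a=13, p=3, n=0
  a=10, p=3, n=1
  a=7, p=3, n=2
  a=4, p=3, n=3
  a=1, p=3, n=4
  a=1, p=2, n=5
  a=1, p=1, n=6

Final answer: 1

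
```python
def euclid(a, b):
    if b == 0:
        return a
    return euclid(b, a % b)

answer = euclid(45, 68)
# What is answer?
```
Call trace:
euclid(a=45, b=68)
  euclid(a=68, b=45)
    euclid(a=45, b=23)
      euclid(a=23, b=22)
        euclid(a=22, b=1)
          euclid(a=1, b=0)
          -> return 1
        -> return 1
      -> return 1
    -> return 1
  -> return 1
-> return 1

Final answer: 1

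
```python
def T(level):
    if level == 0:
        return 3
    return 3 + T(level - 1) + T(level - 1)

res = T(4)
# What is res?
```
Call trace (a repeated sub-call is expanded the first time; later identical calls just restate its return value):
T(level=4)
  T(level=3)
    T(level=2)
      T(level=1)
        T(level=0)
        -> return 3
        T(level=0)
        -> return 3
      -> return 9
      T(level=1) -> return 9  (same call as traced above)
    -> return 21
    T(level=2) -> return 21  (same call as traced above)
  -> return 45
  T(level=3) -> return 45  (same call as traced above)
-> return 93

Final answer: 93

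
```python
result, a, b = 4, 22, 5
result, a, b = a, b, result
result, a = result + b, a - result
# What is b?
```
Trace:
  result=4, a=22, b=5
  result=22, a=5, b=4
  result=26, a=-17, b=4

Final answer: 4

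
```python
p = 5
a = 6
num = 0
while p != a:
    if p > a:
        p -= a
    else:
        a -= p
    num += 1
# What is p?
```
Trace:
  p=5
  p=5, a=6
  p=5, a=6, num=0
  p=5, a=1, num=1
  p=4, a=1, num=2
  p=3, a=1, num=3
  p=2, a=1, num=4
  p=1, a=1, num=5

Final answer: 1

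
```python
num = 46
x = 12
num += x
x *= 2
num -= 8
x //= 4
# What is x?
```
Trace:
  num=46
  num=46, x=12
  num=58, x=12
  num=58, x=24
  num=50, x=24
  num=50, x=6

Final answer: 6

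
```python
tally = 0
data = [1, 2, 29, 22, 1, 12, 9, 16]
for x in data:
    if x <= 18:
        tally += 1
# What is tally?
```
Trace:
  tally=0
  tally=1, x=1
  tally=2, x=2
  tally=2, x=29
  tally=2, x=22
  tally=3, x=1
  tally=4, x=12
  tally=5, x=9
  tally=6, x=16

Final answer: 6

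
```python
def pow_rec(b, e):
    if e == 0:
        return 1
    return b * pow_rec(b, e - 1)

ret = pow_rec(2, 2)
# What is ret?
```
Call trace:
pow_rec(b=2, e=2)
  pow_rec(b=2, e=1)
    pow_rec(b=2, e=0)
    -> return 1
  -> return 2
-> return 4

Final answer: 4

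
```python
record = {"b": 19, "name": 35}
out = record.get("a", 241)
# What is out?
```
Trace:
  record={'b': 19, 'name': 35}
  record={'b': 19, 'name': 35}, out=241

Final answer: 241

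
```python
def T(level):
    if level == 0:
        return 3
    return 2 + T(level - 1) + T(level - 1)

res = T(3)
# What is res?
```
Call trace (a repeated sub-call is expanded the first time; later identical calls just restate its return value):
T(level=3)
  T(level=2)
    T(level=1)
      T(level=0)
      -> return 3
      T(level=0)
      -> return 3
    -> return 8
    T(level=1) -> return 8  (same call as traced above)
  -> return 18
  T(level=2) -> return 18  (same call as traced above)
-> return 38

Final answer: 38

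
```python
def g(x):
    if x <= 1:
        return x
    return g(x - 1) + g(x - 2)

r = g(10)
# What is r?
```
Call trace (a repeated sub-call is expanded the first time; later identical calls just restate its return value):
g(x=10)
  g(x=9)
    g(x=8)
      g(x=7)
        g(x=6)
          g(x=5)
            g(x=4)
              g(x=3)
                g(x=2)
                  g(x=1)
                  -> return 1
                  g(x=0)
                  -> return 0
                -> return 1
                g(x=1)
                -> return 1
              -> return 2
              g(x=2) -> return 1  (same call as traced above)
            -> return 3
            g(x=3) -> return 2  (same call as traced above)
          -> return 5
          g(x=4) -> return 3  (same call as traced above)
        -> return 8
        g(x=5) -> return 5  (same call as traced above)
      -> return 13
      g(x=6) -> return 8  (same call as traced above)
    -> return 21
    g(x=7) -> return 13  (same call as traced above)
  -> return 34
  g(x=8) -> return 21  (same call as traced above)
-> return 55

Final answer: 55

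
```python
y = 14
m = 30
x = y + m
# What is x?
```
Trace:
  y=14
  y=14, m=30
  y=14, m=30, x=44

Final answer: 44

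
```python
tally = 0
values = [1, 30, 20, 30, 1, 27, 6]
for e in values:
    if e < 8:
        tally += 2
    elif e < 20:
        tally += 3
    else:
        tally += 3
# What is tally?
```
Trace:
  tally=0
  tally=2, e=1
  tally=5, e=30
  tally=8, e=20
  tally=11, e=30
  tally=13, e=1
  tally=16, e=27
  tally=18, e=6

Final answer: 18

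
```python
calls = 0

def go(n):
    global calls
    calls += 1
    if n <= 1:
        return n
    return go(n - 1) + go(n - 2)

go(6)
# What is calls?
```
Call trace (a repeated sub-call is expanded the first time; later identical calls just restate its return value):
go(n=6)
  go(n=5)
    go(n=4)
      go(n=3)
        go(n=2)
          go(n=1)
          -> return 1
          go(n=0)
          -> return 0
        -> return 1
        go(n=1)
        -> return 1
      -> return 2
      go(n=2) -> return 1  (same call as traced above)
    -> return 3
    go(n=3) -> return 2  (same call as traced above)
  -> return 5
  go(n=4) -> return 3  (same call as traced above)
-> return 8

calls is incremented once per call, so count the calls in each subtree. Let C(n) = number of calls made by go(n).
C(0) = C(1) = 1 (base case, no recursion); C(n) = 1 + C(n - 1) + C(n - 2) otherwise.
C(2) = 1 + C(1) + C(0) = 1 + 1 + 1 = 3
C(3) = 1 + C(2) + C(1) = 1 + 3 + 1 = 5
C(4) = 1 + C(3) + C(2) = 1 + 5 + 3 = 9
C(5) = 1 + C(4) + C(3) = 1 + 9 + 5 = 15
C(6) = 1 + C(5) + C(4) = 1 + 15 + 9 = 25
calls = C(6) = 25

Final answer: 25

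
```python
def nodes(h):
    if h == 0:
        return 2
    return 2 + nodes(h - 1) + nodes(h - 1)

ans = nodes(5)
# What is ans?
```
Call trace (a repeated sub-call is expanded the first time; later identical calls just restate its return value):
nodes(h=5)
  nodes(h=4)
    nodes(h=3)
      nodes(h=2)
        nodes(h=1)
          nodes(h=0)
          -> return 2
          nodes(h=0)
          -> return 2
        -> return 6
        nodes(h=1) -> return 6  (same call as traced above)
      -> return 14
      nodes(h=2) -> return 14  (same call as traced above)
    -> return 30
    nodes(h=3) -> return 30  (same call as traced above)
  -> return 62
  nodes(h=4) -> return 62  (same call as traced above)
-> return 126

Final answer: 126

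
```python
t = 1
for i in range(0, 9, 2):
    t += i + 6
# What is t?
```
Trace:
  t=1
  t=7, i=0
  t=15, i=2
  t=25, i=4
  t=37, i=6
  t=51, i=8

Final answer: 51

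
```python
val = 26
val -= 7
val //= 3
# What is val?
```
Trace:
  val=26
  val=19
  val=6

Final answer: 6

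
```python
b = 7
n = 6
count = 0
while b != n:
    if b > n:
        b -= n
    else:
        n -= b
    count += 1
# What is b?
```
Trace:
  b=7
  b=7, n=6
  b=7, n=6, count=0
  b=1, n=6, count=1
  b=1, n=5, count=2
  b=1, n=4, count=3
  b=1, n=3, count=4
  b=1, n=2, count=5
  b=1, n=1, count=6

Final answer: 1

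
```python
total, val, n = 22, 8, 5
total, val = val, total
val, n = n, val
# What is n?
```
Trace:
  total=22, val=8, n=5
  total=8, val=22, n=5
  total=8, val=5, n=22

Final answer: 22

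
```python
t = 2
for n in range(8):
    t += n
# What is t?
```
Trace:
  t=2
  t=2, n=0
  t=3, n=1
  t=5, n=2
  t=8, n=3
  t=12, n=4
  t=17, n=5
  t=23, n=6
  t=30, n=7

Final answer: 30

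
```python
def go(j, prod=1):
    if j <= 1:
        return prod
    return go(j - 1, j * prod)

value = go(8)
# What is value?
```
Call trace:
go(j=8, prod=1)
  go(j=7, prod=8)
    go(j=6, prod=56)
      go(j=5, prod=336)
        go(j=4, prod=1680)
          go(j=3, prod=6720)
            go(j=2, prod=20160)
              go(j=1, prod=40320)
              -> return 40320
            -> return 40320
          -> return 40320
        -> return 40320
      -> return 40320
    -> return 40320
  -> return 40320
-> return 40320

Final answer: 40320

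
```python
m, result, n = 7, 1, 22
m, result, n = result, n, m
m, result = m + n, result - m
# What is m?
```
Trace:
  m=7, result=1, n=22
  m=1, result=22, n=7
  m=8, result=21, n=7

Final answer: 8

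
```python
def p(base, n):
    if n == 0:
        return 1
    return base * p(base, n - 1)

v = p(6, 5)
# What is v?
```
Call trace:
p(base=6, n=5)
  p(base=6, n=4)
    p(base=6, n=3)
      p(base=6, n=2)
        p(base=6, n=1)
          p(base=6, n=0)
          -> return 1
        -> return 6
      -> return 36
    -> return 216
  -> return 1296
-> return 7776

Final answer: 7776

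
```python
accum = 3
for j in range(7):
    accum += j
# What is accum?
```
Trace:
  accum=3
  accum=3, j=0
  accum=4, j=1
  accum=6, j=2
  accum=9, j=3
  accum=13, j=4
  accum=18, j=5
  accum=24, j=6

Final answer: 24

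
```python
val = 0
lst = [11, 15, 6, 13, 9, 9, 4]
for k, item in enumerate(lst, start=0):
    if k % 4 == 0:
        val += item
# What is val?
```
Trace:
  val=0
  val=11, k=0, item=11
  val=11, k=1, item=15
  val=11, k=2, item=6
  val=11, k=3, item=13
  val=20, k=4, item=9
  val=20, k=5, item=9
  val=20, k=6, item=4

Final answer: 20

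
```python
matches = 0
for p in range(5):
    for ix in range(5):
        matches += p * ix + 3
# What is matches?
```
Trace:
  matches=0
  matches=3, p=0, ix=0
  matches=6, p=0, ix=1
  matches=9, p=0, ix=2
  matches=12, p=0, ix=3
  matches=15, p=0, ix=4
  matches=18, p=1, ix=0
  matches=22, p=1, ix=1
  matches=27, p=1, ix=2
  matches=33, p=1, ix=3
  matches=40, p=1, ix=4
  matches=43, p=2, ix=0
  matches=48, p=2, ix=1
  matches=55, p=2, ix=2
  matches=64, p=2, ix=3
  matches=75, p=2, ix=4
  matches=78, p=3, ix=0
  matches=84, p=3, ix=1
  matches=93, p=3, ix=2
  matches=105, p=3, ix=3
  matches=120, p=3, ix=4
  matches=123, p=4, ix=0
  matches=130, p=4, ix=1
  matches=141, p=4, ix=2
  matches=156, p=4, ix=3
  matches=175, p=4, ix=4

Final answer: 175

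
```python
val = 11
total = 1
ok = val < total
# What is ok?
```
Trace:
  val=11
  val=11, total=1
  val=11, total=1, ok=False

Final answer: False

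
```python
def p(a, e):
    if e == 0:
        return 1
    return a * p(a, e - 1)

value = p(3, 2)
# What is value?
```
Call trace:
p(a=3, e=2)
  p(a=3, e=1)
    p(a=3, e=0)
    -> return 1
  -> return 3
-> return 9

Final answer: 9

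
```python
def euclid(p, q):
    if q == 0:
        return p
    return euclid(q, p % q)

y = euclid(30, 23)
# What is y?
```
Call trace:
euclid(p=30, q=23)
  euclid(p=23, q=7)
    euclid(p=7, q=2)
      euclid(p=2, q=1)
        euclid(p=1, q=0)
        -> return 1
      -> return 1
    -> return 1
  -> return 1
-> return 1

Final answer: 1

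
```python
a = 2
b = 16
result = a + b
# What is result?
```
Trace:
  a=2
  a=2, b=16
  a=2, b=16, result=18

Final answer: 18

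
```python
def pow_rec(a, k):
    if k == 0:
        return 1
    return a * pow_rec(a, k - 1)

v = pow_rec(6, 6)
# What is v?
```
Call trace:
pow_rec(a=6, k=6)
  pow_rec(a=6, k=5)
    pow_rec(a=6, k=4)
      pow_rec(a=6, k=3)
        pow_rec(a=6, k=2)
          pow_rec(a=6, k=1)
            pow_rec(a=6, k=0)
            -> return 1
          -> return 6
        -> return 36
      -> return 216
    -> return 1296
  -> return 7776
-> return 46656

Final answer: 46656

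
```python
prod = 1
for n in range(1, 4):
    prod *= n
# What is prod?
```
Trace:
  prod=1
  prod=1, n=1
  prod=2, n=2
  prod=6, n=3

Final answer: 6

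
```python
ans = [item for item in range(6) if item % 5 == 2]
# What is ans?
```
Trace:
  item=0
  item=1
  item=2
  item=3
  item=4
  item=5
  ans=[2]

Final answer: [2]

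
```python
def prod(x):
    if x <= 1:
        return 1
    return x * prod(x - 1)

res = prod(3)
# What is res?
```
Call trace:
prod(x=3)
  prod(x=2)
    prod(x=1)
    -> return 1
  -> return 2
-> return 6

Final answer: 6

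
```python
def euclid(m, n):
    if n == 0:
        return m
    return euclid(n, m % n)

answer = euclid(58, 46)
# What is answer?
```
Call trace:
euclid(m=58, n=46)
  euclid(m=46, n=12)
    euclid(m=12, n=10)
      euclid(m=10, n=2)
        euclid(m=2, n=0)
        -> return 2
      -> return 2
    -> return 2
  -> return 2
-> return 2

Final answer: 2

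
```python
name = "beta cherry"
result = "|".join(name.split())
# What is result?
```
Trace:
  name='beta cherry'
  name='beta cherry', result='beta|cherry'

Final answer: 'beta|cherry'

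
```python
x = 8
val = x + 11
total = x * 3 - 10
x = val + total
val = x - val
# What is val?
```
Trace:
  x=8
  x=8, val=19
  x=8, val=19, total=14
  x=33, val=19, total=14
  x=33, val=14, total=14

Final answer: 14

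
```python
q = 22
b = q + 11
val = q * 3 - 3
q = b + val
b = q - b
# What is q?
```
Trace:
  q=22
  q=22, b=33
  q=22, b=33, val=63
  q=96, b=33, val=63
  q=96, b=63, val=63

Final answer: 96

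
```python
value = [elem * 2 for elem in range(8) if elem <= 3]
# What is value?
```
Trace:
  elem=0
  elem=1
  elem=2
  elem=3
  elem=4
  elem=5
  elem=6
  elem=7
  value=[0, 2, 4, 6]

Final answer: [0, 2, 4, 6]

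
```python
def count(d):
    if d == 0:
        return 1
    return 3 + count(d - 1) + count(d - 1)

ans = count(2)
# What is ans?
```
Call trace (a repeated sub-call is expanded the first time; later identical calls just restate its return value):
count(d=2)
  count(d=1)
    count(d=0)
    -> return 1
    count(d=0)
    -> return 1
  -> return 5
  count(d=1) -> return 5  (same call as traced above)
-> return 13

Final answer: 13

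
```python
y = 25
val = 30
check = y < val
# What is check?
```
Trace:
  y=25
  y=25, val=30
  y=25, val=30, check=True

Final answer: True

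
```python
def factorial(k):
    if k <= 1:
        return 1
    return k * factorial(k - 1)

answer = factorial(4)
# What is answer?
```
Call trace:
factorial(k=4)
  factorial(k=3)
    factorial(k=2)
      factorial(k=1)
      -> return 1
    -> return 2
  -> return 6
-> return 24

Final answer: 24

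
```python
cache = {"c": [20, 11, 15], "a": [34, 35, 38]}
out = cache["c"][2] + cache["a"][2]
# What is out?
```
Trace:
  cache={'c': [20, 11, 15], 'a': [34, 35, 38]}
  cache={'c': [20, 11, 15], 'a': [34, 35, 38]}, out=53

Final answer: 53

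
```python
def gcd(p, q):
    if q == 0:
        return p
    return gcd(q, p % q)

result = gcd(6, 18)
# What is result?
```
Call trace:
gcd(p=6, q=18)
  gcd(p=18, q=6)
    gcd(p=6, q=0)
    -> return 6
  -> return 6
-> return 6

Final answer: 6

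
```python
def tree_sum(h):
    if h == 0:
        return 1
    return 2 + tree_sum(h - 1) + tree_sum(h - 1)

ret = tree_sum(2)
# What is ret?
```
Call trace (a repeated sub-call is expanded the first time; later identical calls just restate its return value):
tree_sum(h=2)
  tree_sum(h=1)
    tree_sum(h=0)
    -> return 1
    tree_sum(h=0)
    -> return 1
  -> return 4
  tree_sum(h=1) -> return 4  (same call as traced above)
-> return 10

Final answer: 10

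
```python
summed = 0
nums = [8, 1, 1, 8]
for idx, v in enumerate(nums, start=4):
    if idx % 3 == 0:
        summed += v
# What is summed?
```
Trace:
  summed=0
  summed=0, idx=4, v=8
  summed=0, idx=5, v=1
  summed=1, idx=6, v=1
  summed=1, idx=7, v=8

Final answer: 1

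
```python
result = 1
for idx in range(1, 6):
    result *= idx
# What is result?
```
Trace:
  result=1
  result=1, idx=1
  result=2, idx=2
  result=6, idx=3
  result=24, idx=4
  result=120, idx=5

Final answer: 120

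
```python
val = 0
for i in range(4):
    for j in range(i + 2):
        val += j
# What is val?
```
Trace:
  val=0
  val=0, i=0, j=0
  val=1, i=0, j=1
  val=1, i=1, j=0
  val=2, i=1, j=1
  val=4, i=1, j=2
  val=4, i=2, j=0
  val=5, i=2, j=1
  val=7, i=2, j=2
  val=10, i=2, j=3
  val=10, i=3, j=0
  val=11, i=3, j=1
  val=13, i=3, j=2
  val=16, i=3, j=3
  val=20, i=3, j=4

Final answer: 20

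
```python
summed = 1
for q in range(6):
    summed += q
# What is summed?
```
Trace:
  summed=1
  summed=1, q=0
  summed=2, q=1
  summed=4, q=2
  summed=7, q=3
  summed=11, q=4
  summed=16, q=5

Final answer: 16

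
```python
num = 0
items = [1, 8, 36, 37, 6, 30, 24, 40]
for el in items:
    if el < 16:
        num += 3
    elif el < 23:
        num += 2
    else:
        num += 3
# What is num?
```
Trace:
  num=0
  num=3, el=1
  num=6, el=8
  num=9, el=36
  num=12, el=37
  num=15, el=6
  num=18, el=30
  num=21, el=24
  num=24, el=40

Final answer: 24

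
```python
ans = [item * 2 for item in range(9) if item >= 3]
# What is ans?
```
Trace:
  item=0
  item=1
  item=2
  item=3
  item=4
  item=5
  item=6
  item=7
  item=8
  ans=[6, 8, 10, 12, 14, 16]

Final answer: [6, 8, 10, 12, 14, 16]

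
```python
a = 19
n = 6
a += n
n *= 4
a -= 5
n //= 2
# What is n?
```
Trace:
  a=19
  a=19, n=6
  a=25, n=6
  a=25, n=24
  a=20, n=24
  a=20, n=12

Final answer: 12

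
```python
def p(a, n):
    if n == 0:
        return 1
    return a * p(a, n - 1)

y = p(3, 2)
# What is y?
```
Call trace:
p(a=3, n=2)
  p(a=3, n=1)
    p(a=3, n=0)
    -> return 1
  -> return 3
-> return 9

Final answer: 9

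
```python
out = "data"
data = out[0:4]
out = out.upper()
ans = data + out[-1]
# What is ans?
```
Trace:
  out='data'
  out='data', data='data'
  out='DATA', data='data'
  out='DATA', data='data', ans='dataA'

Final answer: 'dataA'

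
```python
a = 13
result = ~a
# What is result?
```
Trace:
  a=13
  a=13, result=-14

Final answer: -14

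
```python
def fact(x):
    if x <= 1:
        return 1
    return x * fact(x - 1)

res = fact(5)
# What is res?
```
Call trace:
fact(x=5)
  fact(x=4)
    fact(x=3)
      fact(x=2)
        fact(x=1)
        -> return 1
      -> return 2
    -> return 6
  -> return 24
-> return 120

Final answer: 120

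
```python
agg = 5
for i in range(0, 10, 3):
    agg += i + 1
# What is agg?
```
Trace:
  agg=5
  agg=6, i=0
  agg=10, i=3
  agg=17, i=6
  agg=27, i=9

Final answer: 27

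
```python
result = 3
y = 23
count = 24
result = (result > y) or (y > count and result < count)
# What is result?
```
Trace:
  result=3
  result=3, y=23
  result=3, y=23, count=24
  result=False, y=23, count=24

Final answer: False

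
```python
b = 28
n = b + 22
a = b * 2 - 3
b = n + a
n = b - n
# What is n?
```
Trace:
  b=28
  b=28, n=50
  b=28, n=50, a=53
  b=103, n=50, a=53
  b=103, n=53, a=53

Final answer: 53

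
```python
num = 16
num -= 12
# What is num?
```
Trace:
  num=16
  num=4

Final answer: 4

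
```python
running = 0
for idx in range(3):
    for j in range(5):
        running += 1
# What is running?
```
Trace:
  running=0
  running=1, idx=0, j=0
  running=2, idx=0, j=1
  running=3, idx=0, j=2
  running=4, idx=0, j=3
  running=5, idx=0, j=4
  running=6, idx=1, j=0
  running=7, idx=1, j=1
  running=8, idx=1, j=2
  running=9, idx=1, j=3
  running=10, idx=1, j=4
  running=11, idx=2, j=0
  running=12, idx=2, j=1
  running=13, idx=2, j=2
  running=14, idx=2, j=3
  running=15, idx=2, j=4

Final answer: 15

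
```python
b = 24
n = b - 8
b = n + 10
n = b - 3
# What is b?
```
Trace:
  b=24
  b=24, n=16
  b=26, n=16
  b=26, n=23

Final answer: 26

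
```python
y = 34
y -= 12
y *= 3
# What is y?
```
Trace:
  y=34
  y=22
  y=66

Final answer: 66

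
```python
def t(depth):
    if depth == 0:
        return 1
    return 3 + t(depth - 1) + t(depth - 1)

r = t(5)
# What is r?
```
Call trace (a repeated sub-call is expanded the first time; later identical calls just restate its return value):
t(depth=5)
  t(depth=4)
    t(depth=3)
      t(depth=2)
        t(depth=1)
          t(depth=0)
          -> return 1
          t(depth=0)
          -> return 1
        -> return 5
        t(depth=1) -> return 5  (same call as traced above)
      -> return 13
      t(depth=2) -> return 13  (same call as traced above)
    -> return 29
    t(depth=3) -> return 29  (same call as traced above)
  -> return 61
  t(depth=4) -> return 61  (same call as traced above)
-> return 125

Final answer: 125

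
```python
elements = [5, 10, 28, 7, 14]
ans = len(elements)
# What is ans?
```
Trace:
  elements=[5, 10, 28, 7, 14]
  elements=[5, 10, 28, 7, 14], ans=5

Final answer: 5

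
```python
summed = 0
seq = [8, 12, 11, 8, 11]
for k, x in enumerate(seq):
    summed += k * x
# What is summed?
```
Trace:
  summed=0
  summed=0, k=0, x=8
  summed=12, k=1, x=12
  summed=34, k=2, x=11
  summed=58, k=3, x=8
  summed=102, k=4, x=11

Final answer: 102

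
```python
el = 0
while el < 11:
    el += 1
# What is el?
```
Trace:
  el=0
  el=1
  el=2
  el=3
  el=4
  el=5
  el=6
  el=7
  el=8
  el=9
  el=10
  el=11

Final answer: 11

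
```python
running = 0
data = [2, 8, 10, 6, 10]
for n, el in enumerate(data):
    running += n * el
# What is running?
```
Trace:
  running=0
  running=0, n=0, el=2
  running=8, n=1, el=8
  running=28, n=2, el=10
  running=46, n=3, el=6
  running=86, n=4, el=10

Final answer: 86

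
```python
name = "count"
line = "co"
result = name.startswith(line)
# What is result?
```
Trace:
  name='count'
  name='count', line='co'
  name='count', line='co', result=True

Final answer: True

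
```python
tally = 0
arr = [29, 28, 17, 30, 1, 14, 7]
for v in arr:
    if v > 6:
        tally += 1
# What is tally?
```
Trace:
  tally=0
  tally=1, v=29
  tally=2, v=28
  tally=3, v=17
  tally=4, v=30
  tally=4, v=1
  tally=5, v=14
  tally=6, v=7

Final answer: 6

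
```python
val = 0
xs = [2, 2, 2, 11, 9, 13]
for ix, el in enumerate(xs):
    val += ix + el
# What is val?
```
Trace:
  val=0
  val=2, ix=0, el=2
  val=5, ix=1, el=2
  val=9, ix=2, el=2
  val=23, ix=3, el=11
  val=36, ix=4, el=9
  val=54, ix=5, el=13

Final answer: 54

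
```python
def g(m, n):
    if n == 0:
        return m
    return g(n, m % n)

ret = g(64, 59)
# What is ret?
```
Call trace:
g(m=64, n=59)
  g(m=59, n=5)
    g(m=5, n=4)
      g(m=4, n=1)
        g(m=1, n=0)
        -> return 1
      -> return 1
    -> return 1
  -> return 1
-> return 1

Final answer: 1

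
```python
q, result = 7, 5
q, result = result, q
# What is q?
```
Trace:
  q=7, result=5
  q=5, result=7

Final answer: 5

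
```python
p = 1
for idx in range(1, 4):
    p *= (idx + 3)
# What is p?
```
Trace:
  p=1
  p=4, idx=1
  p=20, idx=2
  p=120, idx=3

Final answer: 120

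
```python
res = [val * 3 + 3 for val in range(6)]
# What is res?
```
Trace:
  val=0
  val=1
  val=2
  val=3
  val=4
  val=5
  res=[3, 6, 9, 12, 15, 18]

Final answer: [3, 6, 9, 12, 15, 18]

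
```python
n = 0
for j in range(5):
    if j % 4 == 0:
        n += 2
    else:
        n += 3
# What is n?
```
Trace:
  n=0
  n=2, j=0
  n=5, j=1
  n=8, j=2
  n=11, j=3
  n=13, j=4

Final answer: 13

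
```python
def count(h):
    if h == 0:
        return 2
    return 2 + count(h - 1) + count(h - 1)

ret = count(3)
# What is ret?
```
Call trace (a repeated sub-call is expanded the first time; later identical calls just restate its return value):
count(h=3)
  count(h=2)
    count(h=1)
      count(h=0)
      -> return 2
      count(h=0)
      -> return 2
    -> return 6
    count(h=1) -> return 6  (same call as traced above)
  -> return 14
  count(h=2) -> return 14  (same call as traced above)
-> return 30

Final answer: 30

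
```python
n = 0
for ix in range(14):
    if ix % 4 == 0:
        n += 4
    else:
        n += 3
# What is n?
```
Trace:
  n=0
  n=4, ix=0
  n=7, ix=1
  n=10, ix=2
  n=13, ix=3
  n=17, ix=4
  n=20, ix=5
  n=23, ix=6
  n=26, ix=7
  n=30, ix=8
  n=33, ix=9
  n=36, ix=10
  n=39, ix=11
  n=43, ix=12
  n=46, ix=13

Final answer: 46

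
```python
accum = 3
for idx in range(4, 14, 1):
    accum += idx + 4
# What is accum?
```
Trace:
  accum=3
  accum=11, idx=4
  accum=20, idx=5
  accum=30, idx=6
  accum=41, idx=7
  accum=53, idx=8
  accum=66, idx=9
  accum=80, idx=10
  accum=95, idx=11
  accum=111, idx=12
  accum=128, idx=13

Final answer: 128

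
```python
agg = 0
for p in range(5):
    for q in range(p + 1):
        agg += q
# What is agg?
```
Trace:
  agg=0
  agg=0, p=0, q=0
  agg=0, p=1, q=0
  agg=1, p=1, q=1
  agg=1, p=2, q=0
  agg=2, p=2, q=1
  agg=4, p=2, q=2
  agg=4, p=3, q=0
  agg=5, p=3, q=1
  agg=7, p=3, q=2
  agg=10, p=3, q=3
  agg=10, p=4, q=0
  agg=11, p=4, q=1
  agg=13, p=4, q=2
  agg=16, p=4, q=3
  agg=20, p=4, q=4

Final answer: 20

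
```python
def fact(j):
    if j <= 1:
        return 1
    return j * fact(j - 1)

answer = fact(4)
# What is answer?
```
Call trace:
fact(j=4)
  fact(j=3)
    fact(j=2)
      fact(j=1)
      -> return 1
    -> return 2
  -> return 6
-> return 24

Final answer: 24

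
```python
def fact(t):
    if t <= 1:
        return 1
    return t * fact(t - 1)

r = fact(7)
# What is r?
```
Call trace:
fact(t=7)
  fact(t=6)
    fact(t=5)
      fact(t=4)
        fact(t=3)
          fact(t=2)
            fact(t=1)
            -> return 1
          -> return 2
        -> return 6
      -> return 24
    -> return 120
  -> return 720
-> return 5040

Final answer: 5040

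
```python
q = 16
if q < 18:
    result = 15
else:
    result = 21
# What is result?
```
Trace:
  q=16
  q=16, result=15

Final answer: 15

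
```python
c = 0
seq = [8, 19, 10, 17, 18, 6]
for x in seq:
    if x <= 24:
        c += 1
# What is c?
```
Trace:
  c=0
  c=1, x=8
  c=2, x=19
  c=3, x=10
  c=4, x=17
  c=5, x=18
  c=6, x=6

Final answer: 6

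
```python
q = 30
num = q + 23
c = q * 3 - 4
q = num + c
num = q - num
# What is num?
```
Trace:
  q=30
  q=30, num=53
  q=30, num=53, c=86
  q=139, num=53, c=86
  q=139, num=86, c=86

Final answer: 86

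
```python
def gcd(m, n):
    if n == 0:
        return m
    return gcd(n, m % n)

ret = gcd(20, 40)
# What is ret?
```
Call trace:
gcd(m=20, n=40)
  gcd(m=40, n=20)
    gcd(m=20, n=0)
    -> return 20
  -> return 20
-> return 20

Final answer: 20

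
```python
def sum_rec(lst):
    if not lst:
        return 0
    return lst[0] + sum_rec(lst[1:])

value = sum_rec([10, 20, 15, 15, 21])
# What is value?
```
Call trace:
sum_rec(lst=[10, 20, 15, 15, 21])
  sum_rec(lst=[20, 15, 15, 21])
    sum_rec(lst=[15, 15, 21])
      sum_rec(lst=[15, 21])
        sum_rec(lst=[21])
          sum_rec(lst=[])
          -> return 0
        -> return 21
      -> return 36
    -> return 51
  -> return 71
-> return 81

Final answer: 81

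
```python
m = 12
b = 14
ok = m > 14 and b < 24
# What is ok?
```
Trace:
  m=12
  m=12, b=14
  m=12, b=14, ok=False

Final answer: False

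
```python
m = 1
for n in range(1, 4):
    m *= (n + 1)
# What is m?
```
Trace:
  m=1
  m=2, n=1
  m=6, n=2
  m=24, n=3

Final answer: 24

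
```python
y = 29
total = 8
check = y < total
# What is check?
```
Trace:
  y=29
  y=29, total=8
  y=29, total=8, check=False

Final answer: False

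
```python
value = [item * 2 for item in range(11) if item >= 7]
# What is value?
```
Trace:
  item=0
  item=1
  item=2
  item=3
  item=4
  item=5
  item=6
  item=7
  item=8
  item=9
  item=10
  value=[14, 16, 18, 20]

Final answer: [14, 16, 18, 20]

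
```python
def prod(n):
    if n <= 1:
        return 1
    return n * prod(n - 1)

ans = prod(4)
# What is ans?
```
Call trace:
prod(n=4)
  prod(n=3)
    prod(n=2)
      prod(n=1)
      -> return 1
    -> return 2
  -> return 6
-> return 24

Final answer: 24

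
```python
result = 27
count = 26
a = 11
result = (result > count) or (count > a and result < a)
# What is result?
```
Trace:
  result=27
  result=27, count=26
  result=27, count=26, a=11
  result=True, count=26, a=11

Final answer: True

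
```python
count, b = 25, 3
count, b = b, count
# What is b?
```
Trace:
  count=25, b=3
  count=3, b=25

Final answer: 25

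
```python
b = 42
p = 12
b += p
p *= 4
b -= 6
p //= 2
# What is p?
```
Trace:
  b=42
  b=42, p=12
  b=54, p=12
  b=54, p=48
  b=48, p=48
  b=48, p=24

Final answer: 24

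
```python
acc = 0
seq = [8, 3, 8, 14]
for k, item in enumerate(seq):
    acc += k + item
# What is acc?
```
Trace:
  acc=0
  acc=8, k=0, item=8
  acc=12, k=1, item=3
  acc=22, k=2, item=8
  acc=39, k=3, item=14

Final answer: 39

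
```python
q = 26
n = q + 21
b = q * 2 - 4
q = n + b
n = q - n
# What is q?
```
Trace:
  q=26
  q=26, n=47
  q=26, n=47, b=48
  q=95, n=47, b=48
  q=95, n=48, b=48

Final answer: 95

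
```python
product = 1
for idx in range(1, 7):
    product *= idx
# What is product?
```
Trace:
  product=1
  product=1, idx=1
  product=2, idx=2
  product=6, idx=3
  product=24, idx=4
  product=120, idx=5
  product=720, idx=6

Final answer: 720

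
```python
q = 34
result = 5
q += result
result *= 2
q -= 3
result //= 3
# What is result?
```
Trace:
  q=34
  q=34, result=5
  q=39, result=5
  q=39, result=10
  q=36, result=10
  q=36, result=3

Final answer: 3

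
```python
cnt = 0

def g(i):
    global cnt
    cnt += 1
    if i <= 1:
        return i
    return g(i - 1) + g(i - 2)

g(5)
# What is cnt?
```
Call trace (a repeated sub-call is expanded the first time; later identical calls just restate its return value):
g(i=5)
  g(i=4)
    g(i=3)
      g(i=2)
        g(i=1)
        -> return 1
        g(i=0)
        -> return 0
      -> return 1
      g(i=1)
      -> return 1
    -> return 2
    g(i=2) -> return 1  (same call as traced above)
  -> return 3
  g(i=3) -> return 2  (same call as traced above)
-> return 5

cnt is incremented once per call, so count the calls in each subtree. Let C(i) = number of calls made by g(i).
C(0) = C(1) = 1 (base case, no recursion); C(i) = 1 + C(i - 1) + C(i - 2) otherwise.
C(2) = 1 + C(1) + C(0) = 1 + 1 + 1 = 3
C(3) = 1 + C(2) + C(1) = 1 + 3 + 1 = 5
C(4) = 1 + C(3) + C(2) = 1 + 5 + 3 = 9
C(5) = 1 + C(4) + C(3) = 1 + 9 + 5 = 15
cnt = C(5) = 15

Final answer: 15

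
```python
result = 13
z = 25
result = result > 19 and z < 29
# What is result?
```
Trace:
  result=13
  result=13, z=25
  result=False, z=25

Final answer: False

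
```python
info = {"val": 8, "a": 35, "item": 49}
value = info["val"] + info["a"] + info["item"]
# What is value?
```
Trace:
  info={'val': 8, 'a': 35, 'item': 49}
  info={'val': 8, 'a': 35, 'item': 49}, value=92

Final answer: 92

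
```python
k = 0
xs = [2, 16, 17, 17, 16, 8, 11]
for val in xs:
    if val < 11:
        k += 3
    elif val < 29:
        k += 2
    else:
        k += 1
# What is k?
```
Trace:
  k=0
  k=3, val=2
  k=5, val=16
  k=7, val=17
  k=9, val=17
  k=11, val=16
  k=14, val=8
  k=16, val=11

Final answer: 16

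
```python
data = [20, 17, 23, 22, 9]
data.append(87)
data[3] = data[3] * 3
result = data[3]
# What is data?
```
Trace:
  data=[20, 17, 23, 22, 9]
  data=[20, 17, 23, 22, 9, 87]
  data=[20, 17, 23, 66, 9, 87]
  data=[20, 17, 23, 66, 9, 87], result=66

Final answer: [20, 17, 23, 66, 9, 87]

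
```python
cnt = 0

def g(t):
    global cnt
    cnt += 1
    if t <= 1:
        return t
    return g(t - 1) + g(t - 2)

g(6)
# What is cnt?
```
Call trace (a repeated sub-call is expanded the first time; later identical calls just restate its return value):
g(t=6)
  g(t=5)
    g(t=4)
      g(t=3)
        g(t=2)
          g(t=1)
          -> return 1
          g(t=0)
          -> return 0
        -> return 1
        g(t=1)
        -> return 1
      -> return 2
      g(t=2) -> return 1  (same call as traced above)
    -> return 3
    g(t=3) -> return 2  (same call as traced above)
  -> return 5
  g(t=4) -> return 3  (same call as traced above)
-> return 8

cnt is incremented once per call, so count the calls in each subtree. Let C(t) = number of calls made by g(t).
C(0) = C(1) = 1 (base case, no recursion); C(t) = 1 + C(t - 1) + C(t - 2) otherwise.
C(2) = 1 + C(1) + C(0) = 1 + 1 + 1 = 3
C(3) = 1 + C(2) + C(1) = 1 + 3 + 1 = 5
C(4) = 1 + C(3) + C(2) = 1 + 5 + 3 = 9
C(5) = 1 + C(4) + C(3) = 1 + 9 + 5 = 15
C(6) = 1 + C(5) + C(4) = 1 + 15 + 9 = 25
cnt = C(6) = 25

Final answer: 25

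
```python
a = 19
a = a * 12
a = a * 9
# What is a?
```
Trace:
  a=19
  a=228
  a=2052

Final answer: 2052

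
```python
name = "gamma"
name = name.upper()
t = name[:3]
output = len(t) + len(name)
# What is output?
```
Trace:
  name='gamma'
  name='GAMMA'
  name='GAMMA', t='GAM'
  name='GAMMA', t='GAM', output=8

Final answer: 8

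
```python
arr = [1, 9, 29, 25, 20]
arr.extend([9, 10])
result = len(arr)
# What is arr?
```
Trace:
  arr=[1, 9, 29, 25, 20]
  arr=[1, 9, 29, 25, 20, 9, 10]
  arr=[1, 9, 29, 25, 20, 9, 10], result=7

Final answer: [1, 9, 29, 25, 20, 9, 10]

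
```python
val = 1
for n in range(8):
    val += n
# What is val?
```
Trace:
  val=1
  val=1, n=0
  val=2, n=1
  val=4, n=2
  val=7, n=3
  val=11, n=4
  val=16, n=5
  val=22, n=6
  val=29, n=7

Final answer: 29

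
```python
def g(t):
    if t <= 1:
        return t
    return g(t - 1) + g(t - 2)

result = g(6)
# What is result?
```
Call trace (a repeated sub-call is expanded the first time; later identical calls just restate its return value):
g(t=6)
  g(t=5)
    g(t=4)
      g(t=3)
        g(t=2)
          g(t=1)
          -> return 1
          g(t=0)
          -> return 0
        -> return 1
        g(t=1)
        -> return 1
      -> return 2
      g(t=2) -> return 1  (same call as traced above)
    -> return 3
    g(t=3) -> return 2  (same call as traced above)
  -> return 5
  g(t=4) -> return 3  (same call as traced above)
-> return 8

Final answer: 8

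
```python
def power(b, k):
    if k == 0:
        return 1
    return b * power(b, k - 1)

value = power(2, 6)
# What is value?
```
Call trace:
power(b=2, k=6)
  power(b=2, k=5)
    power(b=2, k=4)
      power(b=2, k=3)
        power(b=2, k=2)
          power(b=2, k=1)
            power(b=2, k=0)
            -> return 1
          -> return 2
        -> return 4
      -> return 8
    -> return 16
  -> return 32
-> return 64

Final answer: 64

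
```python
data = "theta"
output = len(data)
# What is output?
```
Trace:
  data='theta'
  data='theta', output=5

Final answer: 5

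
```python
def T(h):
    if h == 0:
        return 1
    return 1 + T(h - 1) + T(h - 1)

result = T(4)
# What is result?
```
Call trace (a repeated sub-call is expanded the first time; later identical calls just restate its return value):
T(h=4)
  T(h=3)
    T(h=2)
      T(h=1)
        T(h=0)
        -> return 1
        T(h=0)
        -> return 1
      -> return 3
      T(h=1) -> return 3  (same call as traced above)
    -> return 7
    T(h=2) -> return 7  (same call as traced above)
  -> return 15
  T(h=3) -> return 15  (same call as traced above)
-> return 31

Final answer: 31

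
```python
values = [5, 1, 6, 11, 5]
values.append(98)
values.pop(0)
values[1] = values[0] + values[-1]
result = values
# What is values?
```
Trace:
  values=[5, 1, 6, 11, 5]
  values=[5, 1, 6, 11, 5, 98]
  values=[1, 6, 11, 5, 98]
  values=[1, 99, 11, 5, 98]
  values=[1, 99, 11, 5, 98], result=[1, 99, 11, 5, 98]

Final answer: [1, 99, 11, 5, 98]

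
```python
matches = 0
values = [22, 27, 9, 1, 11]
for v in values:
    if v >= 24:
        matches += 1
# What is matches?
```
Trace:
  matches=0
  matches=0, v=22
  matches=1, v=27
  matches=1, v=9
  matches=1, v=1
  matches=1, v=11

Final answer: 1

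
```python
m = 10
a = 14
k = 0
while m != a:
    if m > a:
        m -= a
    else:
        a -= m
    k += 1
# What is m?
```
Trace:
  m=10
  m=10, a=14
  m=10, a=14, k=0
  m=10, a=4, k=1
  m=6, a=4, k=2
  m=2, a=4, k=3
  m=2, a=2, k=4

Final answer: 2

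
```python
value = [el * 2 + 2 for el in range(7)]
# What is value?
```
Trace:
  el=0
  el=1
  el=2
  el=3
  el=4
  el=5
  el=6
  value=[2, 4, 6, 8, 10, 12, 14]

Final answer: [2, 4, 6, 8, 10, 12, 14]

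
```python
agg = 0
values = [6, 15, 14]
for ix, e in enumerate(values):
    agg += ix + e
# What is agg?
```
Trace:
  agg=0
  agg=6, ix=0, e=6
  agg=22, ix=1, e=15
  agg=38, ix=2, e=14

Final answer: 38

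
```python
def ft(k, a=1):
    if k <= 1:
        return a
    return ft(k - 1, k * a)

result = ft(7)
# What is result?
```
Call trace:
ft(k=7, a=1)
  ft(k=6, a=7)
    ft(k=5, a=42)
      ft(k=4, a=210)
        ft(k=3, a=840)
          ft(k=2, a=2520)
            ft(k=1, a=5040)
            -> return 5040
          -> return 5040
        -> return 5040
      -> return 5040
    -> return 5040
  -> return 5040
-> return 5040

Final answer: 5040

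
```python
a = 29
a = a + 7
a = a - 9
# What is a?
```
Trace:
  a=29
  a=36
  a=27

Final answer: 27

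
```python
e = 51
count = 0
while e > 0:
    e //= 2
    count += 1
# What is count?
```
Trace:
  e=51
  e=51, count=0
  e=25, count=1
  e=12, count=2
  e=6, count=3
  e=3, count=4
  e=1, count=5
  e=0, count=6

Final answer: 6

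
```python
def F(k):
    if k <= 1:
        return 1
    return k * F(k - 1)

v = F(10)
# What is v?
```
Call trace:
F(k=10)
  F(k=9)
    F(k=8)
      F(k=7)
        F(k=6)
          F(k=5)
            F(k=4)
              F(k=3)
                F(k=2)
                  F(k=1)
                  -> return 1
                -> return 2
              -> return 6
            -> return 24
          -> return 120
        -> return 720
      -> return 5040
    -> return 40320
  -> return 362880
-> return 3628800

Final answer: 3628800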